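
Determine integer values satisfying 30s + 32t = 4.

Step 1: Check solvability.
gcd(30, 32) = 2
Since 2 divides 4, solutions exist.

Step 2: Apply extended Euclidean algorithm to find gcd.
We find integers such that 30*x0 + 32*y0 = 2

Step 3: Scale the particular solution.
Multiply by 4/2 = 2:
s = -2, t = 2

Step 4: Verify.
30*(-2) + 32*(2) = 4 = 4 ✓

s = -2, t = 2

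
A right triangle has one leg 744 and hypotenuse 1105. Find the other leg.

a² = c² - b² = 1221025 - 553536 = 667489
a = 817

817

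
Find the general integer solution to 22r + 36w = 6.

Step 1: Compute gcd(22, 36) = 2.
Since 2 divides 6, solutions exist.

Step 2: Find a particular solution using extended Euclidean algorithm.
We get r₀ = 15, w₀ = -9.
Check: 22*15 + 36*-9 = 6 = 6 ✓

Step 3: Write the general solution.
r = 15 + (36/2)t = 15 + 18t
w = -9 - (22/2)t = -9 - 11t
for any integer t.

r = 15 + 18t, w = -9 - 11t for integer t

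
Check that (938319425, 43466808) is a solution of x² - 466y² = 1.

Compute x² = 938319425² = 880443343332330625
Compute 466y² = 466·43466808² = 466·1889363397708864 = 880443343332330624
x² - 466y² = 880443343332330625 - 880443343332330624 = 1
Since this equals 1, (938319425, 43466808) is a solution.

Yes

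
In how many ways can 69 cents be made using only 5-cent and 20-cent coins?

We need non-negative integers (x, y) with 5x + 20y = 69.
For each x from 0 to 13, check if (69 - 5x) is a non-negative multiple of 20.
Solutions (x, y): none
Count: 0

0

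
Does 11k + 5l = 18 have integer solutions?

Step 1: Compute gcd(11, 5).
gcd(11, 5) = 1

Step 2: Check divisibility.
Does 1 divide 18? 18 = 1 x 18, so yes.

By the theorem on linear Diophantine equations, 11k + 5l = 18 has integer solutions if and only if gcd(11, 5) divides 18. Since 1 | 18, solutions exist.

Yes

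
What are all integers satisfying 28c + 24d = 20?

Step 1: Compute gcd(28, 24) = 4.
Since 4 divides 20, solutions exist.

Step 2: Find a particular solution using extended Euclidean algorithm.
We get c₀ = 5, d₀ = -5.
Check: 28*5 + 24*-5 = 20 = 20 ✓

Step 3: Write the general solution.
c = 5 + (24/4)t = 5 + 6t
d = -5 - (28/4)t = -5 - 7t
for any integer t.

c = 5 + 6t, d = -5 - 7t for integer t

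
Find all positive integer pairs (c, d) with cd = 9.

The positive divisors of 9 are: 1, 3, 9.
Each divisor d gives the pair (d, 9/d):
(1, 9), (3, 3), (9, 1)

(1, 9), (3, 3), (9, 1)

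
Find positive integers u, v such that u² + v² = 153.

Search for u with 153 - u² a perfect square.
u = 3: 153 - 3² = 153 - 9 = 144 = 12² ✓
So u = 3, v = 12.

u = 3, v = 12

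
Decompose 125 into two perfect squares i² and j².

We need to find integers i, j > 0 such that i² + j² = 125.
Trying i = 2: j² = 125 - 2² = 125 - 4 = 121
j = 11
Check: 2² + 11² = 4 + 121 = 125 ✓

125 = 2² + 11²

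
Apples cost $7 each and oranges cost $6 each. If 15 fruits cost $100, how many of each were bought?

Let a = apples, o = oranges.
a + o = 15
7a + 6o = 100
Substitute o = 15 - a:
7a + 6(15 - a) = 100
(7 - 6)a = 100 - 90
1a = 10
a = 10, o = 15 - 10 = 5

Apples: 10, Oranges: 5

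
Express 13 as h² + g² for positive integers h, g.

We need to find integers h, g > 0 such that h² + g² = 13.
Trying h = 2: g² = 13 - 2² = 13 - 4 = 9
g = 3
Check: 2² + 3² = 4 + 9 = 13 ✓

13 = 2² + 3²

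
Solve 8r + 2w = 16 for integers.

Step 1: Check solvability.
gcd(8, 2) = 2
Since 2 divides 16, solutions exist.

Step 2: Apply extended Euclidean algorithm to find gcd.
We find integers such that 8*x0 + 2*y0 = 2

Step 3: Scale the particular solution.
Multiply by 16/2 = 8:
r = 0, w = 8

Step 4: Verify.
8*(0) + 2*(8) = 16 = 16 ✓

r = 0, w = 8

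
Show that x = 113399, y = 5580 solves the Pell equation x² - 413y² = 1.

Compute x² = 113399² = 12859333201
Compute 413y² = 413·5580² = 413·31136400 = 12859333200
x² - 413y² = 12859333201 - 12859333200 = 1
Since this equals 1, (113399, 5580) is a solution.

Yes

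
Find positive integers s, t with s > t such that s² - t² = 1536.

Factor: s² - t² = (s+t)(s-t) = 1536.
We need two factors of 1536 with the same parity.
Use s+t = 768 and s-t = 2 (product 768·2 = 1536).
Adding: 2s = 770, so s = 385.
Subtracting: 2t = 766, so t = 383.
Check: 385² - 383² = 148225 - 146689 = 1536 ✓

s = 385, t = 383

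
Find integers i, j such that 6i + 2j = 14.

Step 1: Check solvability.
gcd(6, 2) = 2
Since 2 divides 14, solutions exist.

Step 2: Apply extended Euclidean algorithm to find gcd.
We find integers such that 6*x0 + 2*y0 = 2

Step 3: Scale the particular solution.
Multiply by 14/2 = 7:
i = 0, j = 7

Step 4: Verify.
6*(0) + 2*(7) = 14 = 14 ✓

i = 0, j = 7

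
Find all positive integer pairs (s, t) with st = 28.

The positive divisors of 28 are: 1, 2, 4, 7, 14, 28.
Each divisor d gives the pair (d, 28/d):
(1, 28), (2, 14), (4, 7), (7, 4), (14, 2), (28, 1)

(1, 28), (2, 14), (4, 7), (7, 4), (14, 2), (28, 1)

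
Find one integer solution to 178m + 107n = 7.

Step 1: Check solvability.
gcd(178, 107) = 1
Since 1 divides 7, solutions exist.

Step 2: Apply extended Euclidean algorithm to find gcd.
We find integers such that 178*x0 + 107*y0 = 1

Step 3: Scale the particular solution.
Multiply by 7/1 = 7:
m = -21, n = 35

Step 4: Verify.
178*(-21) + 107*(35) = 7 = 7 ✓

m = -21, n = 35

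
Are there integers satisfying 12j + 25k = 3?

Step 1: Compute gcd(12, 25).
gcd(12, 25) = 1

Step 2: Check divisibility.
Does 1 divide 3? 3 = 1 x 3, so yes.

By the theorem on linear Diophantine equations, 12j + 25k = 3 has integer solutions if and only if gcd(12, 25) divides 3. Since 1 | 3, solutions exist.

Yes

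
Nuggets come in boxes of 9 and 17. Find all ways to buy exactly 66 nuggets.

We need non-negative integers (x, y) with 9x + 17y = 66.
For each x in 0..7, check if 66 - 9x is a non-negative multiple of 17.
No x yields an integer y ≥ 0.

No solution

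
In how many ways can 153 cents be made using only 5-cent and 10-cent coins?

We need non-negative integers (x, y) with 5x + 10y = 153.
For each x from 0 to 30, check if (153 - 5x) is a non-negative multiple of 10.
Solutions (x, y): none
Count: 0

0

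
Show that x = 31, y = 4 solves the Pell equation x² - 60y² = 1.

Compute x² = 31² = 961
Compute 60y² = 60·4² = 60·16 = 960
x² - 60y² = 961 - 960 = 1
Since this equals 1, (31, 4) is a solution.

Yes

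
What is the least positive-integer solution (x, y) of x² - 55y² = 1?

We seek the smallest positive integers (x, y) with x² - 55y² = 1, i.e., x² = 55y² + 1.
Try successive y values:
y = 1: x² = 55·1² + 1 = 56, not a perfect square
y = 2: x² = 55·2² + 1 = 221, not a perfect square
y = 3: x² = 55·3² + 1 = 496, not a perfect square
... continuing the search (or via continued fractions) ...
y = 12: x² = 55·12² + 1 = 7921, x = 89 ✓

Verify: 89² - 55·12² = 7921 - 7920 = 1 ✓

x = 89, y = 12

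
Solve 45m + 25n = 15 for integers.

Step 1: Check solvability.
gcd(45, 25) = 5
Since 5 divides 15, solutions exist.

Step 2: Apply extended Euclidean algorithm to find gcd.
We find integers such that 45*x0 + 25*y0 = 5

Step 3: Scale the particular solution.
Multiply by 15/5 = 3:
m = -3, n = 6

Step 4: Verify.
45*(-3) + 25*(6) = 15 = 15 ✓

m = -3, n = 6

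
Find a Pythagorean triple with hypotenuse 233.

We need a² + b² = 233² = 54289.
Trying: 105² + 208² = 11025 + 43264 = 54289 ✓

(105, 208, 233)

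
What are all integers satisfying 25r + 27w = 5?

Step 1: Compute gcd(25, 27) = 1.
Since 1 divides 5, solutions exist.

Step 2: Find a particular solution using extended Euclidean algorithm.
We get r₀ = 65, w₀ = -60.
Check: 25*65 + 27*-60 = 5 = 5 ✓

Step 3: Write the general solution.
r = 65 + (27/1)t = 65 + 27t
w = -60 - (25/1)t = -60 - 25t
for any integer t.

r = 65 + 27t, w = -60 - 25t for integer t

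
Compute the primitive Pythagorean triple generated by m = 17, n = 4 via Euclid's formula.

a = m² - n² = 17² - 4² = 289 - 16 = 273
b = 2mn = 2·17·4 = 136
c = m² + n² = 289 + 16 = 305
Verify: 273² + 136² = 74529 + 18496 = 93025 = 305² ✓

(273, 136, 305)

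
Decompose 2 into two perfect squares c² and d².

We need to find integers c, d > 0 such that c² + d² = 2.
Trying c = 1: d² = 2 - 1² = 2 - 1 = 1
d = 1
Check: 1² + 1² = 1 + 1 = 2 ✓

2 = 1² + 1²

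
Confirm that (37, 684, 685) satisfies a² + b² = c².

Compute a² + b² = 37² + 684² = 1369 + 467856 = 469225
Compute c² = 685² = 469225
Since 469225 = 469225, confirmed.

Yes, it is a Pythagorean triple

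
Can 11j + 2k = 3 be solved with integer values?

Step 1: Compute gcd(11, 2).
gcd(11, 2) = 1

Step 2: Check divisibility.
Does 1 divide 3? 3 = 1 x 3, so yes.

By the theorem on linear Diophantine equations, 11j + 2k = 3 has integer solutions if and only if gcd(11, 2) divides 3. Since 1 | 3, solutions exist.

Yes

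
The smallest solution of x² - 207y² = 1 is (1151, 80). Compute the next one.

Solutions to x² - Dy² = 1 are generated by powers of (x₀ + y₀√D).
The next solution satisfies x₁ + y₁√207 = (x₀ + y₀√207)², giving:
x₁ = x₀² + 207y₀² = 1151² + 207·80² = 1324801 + 1324800 = 2649601
y₁ = 2x₀y₀ = 2·1151·80 = 184160

Verify: 2649601² - 207·184160² = 7020385459201 - 7020385459200 = 1 ✓

x = 2649601, y = 184160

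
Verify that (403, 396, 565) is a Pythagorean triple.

Compute a² + b² = 403² + 396² = 162409 + 156816 = 319225
Compute c² = 565² = 319225
Since 319225 = 319225, confirmed.

Yes, it is a Pythagorean triple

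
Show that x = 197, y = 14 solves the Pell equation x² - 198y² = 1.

Compute x² = 197² = 38809
Compute 198y² = 198·14² = 198·196 = 38808
x² - 198y² = 38809 - 38808 = 1
Since this equals 1, (197, 14) is a solution.

Yes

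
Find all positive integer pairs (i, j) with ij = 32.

The positive divisors of 32 are: 1, 2, 4, 8, 16, 32.
Each divisor d gives the pair (d, 32/d):
(1, 32), (2, 16), (4, 8), (8, 4), (16, 2), (32, 1)

(1, 32), (2, 16), (4, 8), (8, 4), (16, 2), (32, 1)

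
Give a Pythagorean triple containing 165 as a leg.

We need the other leg and hypotenuse such that 165² + x² = c².
Take x = 1508, c = 1517: 165² + 1508² = 27225 + 2274064 = 2301289 = 1517² ✓
Triple: (165, 1508, 1517)

(165, 1508, 1517)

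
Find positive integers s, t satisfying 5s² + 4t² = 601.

Try small values of s and check whether (601 - 5s²)/4 is a perfect square.
s = 9: 5·9² = 405, so 4t² = 601 - 405 = 196, giving t² = 49, t = 7.
Check: 5·9² + 4·7² = 405 + 196 = 601 ✓

s = 9, t = 7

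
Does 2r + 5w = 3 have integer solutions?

Step 1: Compute gcd(2, 5).
gcd(2, 5) = 1

Step 2: Check divisibility.
Does 1 divide 3? 3 = 1 x 3, so yes.

By the theorem on linear Diophantine equations, 2r + 5w = 3 has integer solutions if and only if gcd(2, 5) divides 3. Since 1 | 3, solutions exist.

Yes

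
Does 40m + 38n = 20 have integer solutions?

Step 1: Compute gcd(40, 38).
gcd(40, 38) = 2

Step 2: Check divisibility.
Does 2 divide 20? 20 = 2 x 10, so yes.

By the theorem on linear Diophantine equations, 40m + 38n = 20 has integer solutions if and only if gcd(40, 38) divides 20. Since 2 | 20, solutions exist.

Yes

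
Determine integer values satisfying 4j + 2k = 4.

Step 1: Check solvability.
gcd(4, 2) = 2
Since 2 divides 4, solutions exist.

Step 2: Apply extended Euclidean algorithm to find gcd.
We find integers such that 4*x0 + 2*y0 = 2

Step 3: Scale the particular solution.
Multiply by 4/2 = 2:
j = 0, k = 2

Step 4: Verify.
4*(0) + 2*(2) = 4 = 4 ✓

j = 0, k = 2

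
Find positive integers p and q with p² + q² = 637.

We need to find integers p, q > 0 such that p² + q² = 637.
Trying p = 14: q² = 637 - 14² = 637 - 196 = 441
q = 21
Check: 14² + 21² = 196 + 441 = 637 ✓

637 = 14² + 21²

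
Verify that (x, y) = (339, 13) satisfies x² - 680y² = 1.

Compute x² = 339² = 114921
Compute 680y² = 680·13² = 680·169 = 114920
x² - 680y² = 114921 - 114920 = 1
Since this equals 1, (339, 13) is a solution.

Yes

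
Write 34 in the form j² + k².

We need to find integers j, k > 0 such that j² + k² = 34.
Trying j = 3: k² = 34 - 3² = 34 - 9 = 25
k = 5
Check: 3² + 5² = 9 + 25 = 34 ✓

34 = 3² + 5²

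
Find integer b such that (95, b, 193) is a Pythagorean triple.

b² = c² - a² = 193² - 95² = 37249 - 9025 = 28224
b = sqrt(28224) = 168

168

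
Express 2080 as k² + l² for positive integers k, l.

We need to find integers k, l > 0 such that k² + l² = 2080.
Trying k = 12: l² = 2080 - 12² = 2080 - 144 = 1936
l = 44
Check: 12² + 44² = 144 + 1936 = 2080 ✓

2080 = 12² + 44²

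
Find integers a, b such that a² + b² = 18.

We need to find integers a, b > 0 such that a² + b² = 18.
Trying a = 3: b² = 18 - 3² = 18 - 9 = 9
b = 3
Check: 3² + 3² = 9 + 9 = 18 ✓

18 = 3² + 3²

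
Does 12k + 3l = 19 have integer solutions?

Step 1: Compute gcd(12, 3).
gcd(12, 3) = 3

Step 2: Check divisibility.
Does 3 divide 19? 19 = 3 x 6 + 1, so no.

By the theorem on linear Diophantine equations, 12k + 3l = 19 has integer solutions if and only if gcd(12, 3) divides 19. Since 3 does not divide 19, no solutions exist.

No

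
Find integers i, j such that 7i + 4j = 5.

Step 1: Check solvability.
gcd(7, 4) = 1
Since 1 divides 5, solutions exist.

Step 2: Apply extended Euclidean algorithm to find gcd.
We find integers such that 7*x0 + 4*y0 = 1

Step 3: Scale the particular solution.
Multiply by 5/1 = 5:
i = -5, j = 10

Step 4: Verify.
7*(-5) + 4*(10) = 5 = 5 ✓

i = -5, j = 10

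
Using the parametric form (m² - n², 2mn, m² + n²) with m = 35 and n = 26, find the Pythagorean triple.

a = m² - n² = 1225 - 676 = 549
b = 2mn = 2·35·26 = 1820
c = m² + n² = 1225 + 676 = 1901
Verify: 549² + 1820² = 301401 + 3312400 = 3613801 = 1901² ✓

(549, 1820, 1901)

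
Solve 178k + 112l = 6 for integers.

Step 1: Check solvability.
gcd(178, 112) = 2
Since 2 divides 6, solutions exist.

Step 2: Apply extended Euclidean algorithm to find gcd.
We find integers such that 178*x0 + 112*y0 = 2

Step 3: Scale the particular solution.
Multiply by 6/2 = 3:
k = 51, l = -81

Step 4: Verify.
178*(51) + 112*(-81) = 6 = 6 ✓

k = 51, l = -81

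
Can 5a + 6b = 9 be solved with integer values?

Step 1: Compute gcd(5, 6).
gcd(5, 6) = 1

Step 2: Check divisibility.
Does 1 divide 9? 9 = 1 x 9, so yes.

By the theorem on linear Diophantine equations, 5a + 6b = 9 has integer solutions if and only if gcd(5, 6) divides 9. Since 1 | 9, solutions exist.

Yes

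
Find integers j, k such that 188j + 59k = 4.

Step 1: Check solvability.
gcd(188, 59) = 1
Since 1 divides 4, solutions exist.

Step 2: Apply extended Euclidean algorithm to find gcd.
We find integers such that 188*x0 + 59*y0 = 1

Step 3: Scale the particular solution.
Multiply by 4/1 = 4:
j = -64, k = 204

Step 4: Verify.
188*(-64) + 59*(204) = 4 = 4 ✓

j = -64, k = 204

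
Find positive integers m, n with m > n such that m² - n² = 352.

Factor: m² - n² = (m+n)(m-n) = 352.
We need two factors of 352 with the same parity.
Use m+n = 176 and m-n = 2 (product 176·2 = 352).
Adding: 2m = 178, so m = 89.
Subtracting: 2n = 174, so n = 87.
Check: 89² - 87² = 7921 - 7569 = 352 ✓

m = 89, n = 87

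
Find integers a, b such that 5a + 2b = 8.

Step 1: Check solvability.
gcd(5, 2) = 1
Since 1 divides 8, solutions exist.

Step 2: Apply extended Euclidean algorithm to find gcd.
We find integers such that 5*x0 + 2*y0 = 1

Step 3: Scale the particular solution.
Multiply by 8/1 = 8:
a = 8, b = -16

Step 4: Verify.
5*(8) + 2*(-16) = 8 = 8 ✓

a = 8, b = -16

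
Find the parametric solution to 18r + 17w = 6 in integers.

Step 1: Compute gcd(18, 17) = 1.
Since 1 divides 6, solutions exist.

Step 2: Find a particular solution using extended Euclidean algorithm.
We get r₀ = 6, w₀ = -6.
Check: 18*6 + 17*-6 = 6 = 6 ✓

Step 3: Write the general solution.
r = 6 + (17/1)t = 6 + 17t
w = -6 - (18/1)t = -6 - 18t
for any integer t.

r = 6 + 17t, w = -6 - 18t for integer t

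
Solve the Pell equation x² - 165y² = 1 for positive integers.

We seek the smallest positive integers (x, y) with x² - 165y² = 1, i.e., x² = 165y² + 1.
Try successive y values:
y = 1: x² = 165·1² + 1 = 166, not a perfect square
y = 2: x² = 165·2² + 1 = 661, not a perfect square
y = 3: x² = 165·3² + 1 = 1486, not a perfect square
... continuing the search (or via continued fractions) ...
y = 84: x² = 165·84² + 1 = 1164241, x = 1079 ✓

Verify: 1079² - 165·84² = 1164241 - 1164240 = 1 ✓

x = 1079, y = 84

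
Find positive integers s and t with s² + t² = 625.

We need to find integers s, t > 0 such that s² + t² = 625.
Trying s = 7: t² = 625 - 7² = 625 - 49 = 576
t = 24
Check: 7² + 24² = 49 + 576 = 625 ✓

625 = 7² + 24²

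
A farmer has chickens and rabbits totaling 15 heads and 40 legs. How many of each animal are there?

Let c = chickens, r = rabbits.
Heads: c + r = 15
Legs: 2c + 4r = 40
From the first equation, c = 15 - r. Substitute:
2(15 - r) + 4r = 40
30 + 2r = 40
r = (40 - 30)/2 = 5
c = 15 - 5 = 10

Chickens: 10, Rabbits: 5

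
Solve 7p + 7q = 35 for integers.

Step 1: Check solvability.
gcd(7, 7) = 7
Since 7 divides 35, solutions exist.

Step 2: Apply extended Euclidean algorithm to find gcd.
We find integers such that 7*x0 + 7*y0 = 7

Step 3: Scale the particular solution.
Multiply by 35/7 = 5:
p = 0, q = 5

Step 4: Verify.
7*(0) + 7*(5) = 35 = 35 ✓

p = 0, q = 5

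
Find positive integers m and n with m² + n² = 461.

We need to find integers m, n > 0 such that m² + n² = 461.
Trying m = 10: n² = 461 - 10² = 461 - 100 = 361
n = 19
Check: 10² + 19² = 100 + 361 = 461 ✓

461 = 10² + 19²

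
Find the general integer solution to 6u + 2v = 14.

Step 1: Compute gcd(6, 2) = 2.
Since 2 divides 14, solutions exist.

Step 2: Find a particular solution using extended Euclidean algorithm.
We get u₀ = 0, v₀ = 7.
Check: 6*0 + 2*7 = 14 = 14 ✓

Step 3: Write the general solution.
u = 0 + (2/2)t = 0 + 1t
v = 7 - (6/2)t = 7 - 3t
for any integer t.

u = 0 + 1t, v = 7 - 3t for integer t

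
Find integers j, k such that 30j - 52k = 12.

Step 1: Check solvability.
gcd(30, 52) = 2
Since 2 divides 12, solutions exist.

Step 2: Apply extended Euclidean algorithm to find gcd.
We find integers such that 30*x0 + 52*y0 = 2

Step 3: Scale the particular solution.
Multiply by 12/2 = 6:
j = 42, k = 24

Step 4: Verify.
30*(42) - 52*(24) = 12 = 12 ✓

j = 42, k = 24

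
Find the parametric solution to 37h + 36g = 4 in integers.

Step 1: Compute gcd(37, 36) = 1.
Since 1 divides 4, solutions exist.

Step 2: Find a particular solution using extended Euclidean algorithm.
We get h₀ = 4, g₀ = -4.
Check: 37*4 + 36*-4 = 4 = 4 ✓

Step 3: Write the general solution.
h = 4 + (36/1)t = 4 + 36t
g = -4 - (37/1)t = -4 - 37t
for any integer t.

h = 4 + 36t, g = -4 - 37t for integer t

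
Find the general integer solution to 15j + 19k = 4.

Step 1: Compute gcd(15, 19) = 1.
Since 1 divides 4, solutions exist.

Step 2: Find a particular solution using extended Euclidean algorithm.
We get j₀ = -20, k₀ = 16.
Check: 15*-20 + 19*16 = 4 = 4 ✓

Step 3: Write the general solution.
j = -20 + (19/1)t = -20 + 19t
k = 16 - (15/1)t = 16 - 15t
for any integer t.

j = -20 + 19t, k = 16 - 15t for integer t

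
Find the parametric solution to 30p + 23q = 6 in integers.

Step 1: Compute gcd(30, 23) = 1.
Since 1 divides 6, solutions exist.

Step 2: Find a particular solution using extended Euclidean algorithm.
We get p₀ = 60, q₀ = -78.
Check: 30*60 + 23*-78 = 6 = 6 ✓

Step 3: Write the general solution.
p = 60 + (23/1)t = 60 + 23t
q = -78 - (30/1)t = -78 - 30t
for any integer t.

p = 60 + 23t, q = -78 - 30t for integer t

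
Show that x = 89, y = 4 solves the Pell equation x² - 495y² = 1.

Compute x² = 89² = 7921
Compute 495y² = 495·4² = 495·16 = 7920
x² - 495y² = 7921 - 7920 = 1
Since this equals 1, (89, 4) is a solution.

Yes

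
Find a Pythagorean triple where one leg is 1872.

We need the other leg and hypotenuse such that 1872² + x² = c².
Take x = 620, c = 1972: 1872² + 620² = 3504384 + 384400 = 3888784 = 1972² ✓
Triple: (620, 1872, 1972)

(620, 1872, 1972)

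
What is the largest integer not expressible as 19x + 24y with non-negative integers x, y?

For two coprime denominations a and b, the Frobenius number (largest value not representable as a non-negative combination) is ab - a - b.
Here gcd(19, 24) = 1, so they are coprime.
F(19, 24) = 19·24 - 19 - 24 = 456 - 43 = 413

413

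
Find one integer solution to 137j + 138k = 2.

Step 1: Check solvability.
gcd(137, 138) = 1
Since 1 divides 2, solutions exist.

Step 2: Apply extended Euclidean algorithm to find gcd.
We find integers such that 137*x0 + 138*y0 = 1

Step 3: Scale the particular solution.
Multiply by 2/1 = 2:
j = -2, k = 2

Step 4: Verify.
137*(-2) + 138*(2) = 2 = 2 ✓

j = -2, k = 2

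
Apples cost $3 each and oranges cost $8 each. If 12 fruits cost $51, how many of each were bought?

Let a = apples, o = oranges.
a + o = 12
3a + 8o = 51
Substitute o = 12 - a:
3a + 8(12 - a) = 51
(3 - 8)a = 51 - 96
-5a = -45
a = 9, o = 12 - 9 = 3

Apples: 9, Oranges: 3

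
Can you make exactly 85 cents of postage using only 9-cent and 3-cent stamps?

We need non-negative x, y with 9x + 3y = 85.
gcd(9, 3) = 3, and 3 does not divide 85.
No integer solutions exist, so certainly no non-negative ones.

No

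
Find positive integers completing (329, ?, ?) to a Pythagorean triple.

We need the other leg and hypotenuse such that 329² + x² = c².
Take x = 1080, c = 1129: 329² + 1080² = 108241 + 1166400 = 1274641 = 1129² ✓
Triple: (329, 1080, 1129)

(329, 1080, 1129)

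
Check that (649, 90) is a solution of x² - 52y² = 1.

Compute x² = 649² = 421201
Compute 52y² = 52·90² = 52·8100 = 421200
x² - 52y² = 421201 - 421200 = 1
Since this equals 1, (649, 90) is a solution.

Yes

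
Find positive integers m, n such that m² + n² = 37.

Search for m with 37 - m² a perfect square.
m = 1: 37 - 1² = 37 - 1 = 36 = 6² ✓
So m = 1, n = 6.

m = 1, n = 6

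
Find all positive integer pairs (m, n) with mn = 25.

The positive divisors of 25 are: 1, 5, 25.
Each divisor d gives the pair (d, 25/d):
(1, 25), (5, 5), (25, 1)

(1, 25), (5, 5), (25, 1)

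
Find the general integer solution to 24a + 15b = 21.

Step 1: Compute gcd(24, 15) = 3.
Since 3 divides 21, solutions exist.

Step 2: Find a particular solution using extended Euclidean algorithm.
We get a₀ = 14, b₀ = -21.
Check: 24*14 + 15*-21 = 21 = 21 ✓

Step 3: Write the general solution.
a = 14 + (15/3)t = 14 + 5t
b = -21 - (24/3)t = -21 - 8t
for any integer t.

a = 14 + 5t, b = -21 - 8t for integer t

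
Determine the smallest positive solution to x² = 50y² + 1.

We seek the smallest positive integers (x, y) with x² - 50y² = 1, i.e., x² = 50y² + 1.
Try successive y values:
y = 1: x² = 50·1² + 1 = 51, not a perfect square
y = 2: x² = 50·2² + 1 = 201, not a perfect square
y = 3: x² = 50·3² + 1 = 451, not a perfect square
... continuing the search (or via continued fractions) ...
y = 14: x² = 50·14² + 1 = 9801, x = 99 ✓

Verify: 99² - 50·14² = 9801 - 9800 = 1 ✓

x = 99, y = 14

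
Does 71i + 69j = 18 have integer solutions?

Step 1: Compute gcd(71, 69).
gcd(71, 69) = 1

Step 2: Check divisibility.
Does 1 divide 18? 18 = 1 x 18, so yes.

By the theorem on linear Diophantine equations, 71i + 69j = 18 has integer solutions if and only if gcd(71, 69) divides 18. Since 1 | 18, solutions exist.

Yes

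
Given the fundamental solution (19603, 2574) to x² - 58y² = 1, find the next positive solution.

Solutions to x² - Dy² = 1 are generated by powers of (x₀ + y₀√D).
The next solution satisfies x₁ + y₁√58 = (x₀ + y₀√58)², giving:
x₁ = x₀² + 58y₀² = 19603² + 58·2574² = 384277609 + 384277608 = 768555217
y₁ = 2x₀y₀ = 2·19603·2574 = 100916244

Verify: 768555217² - 58·100916244² = 590677121577917089 - 590677121577917088 = 1 ✓

x = 768555217, y = 100916244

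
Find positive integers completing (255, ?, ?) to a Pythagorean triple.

We need the other leg and hypotenuse such that 255² + x² = c².
Take x = 1288, c = 1313: 255² + 1288² = 65025 + 1658944 = 1723969 = 1313² ✓
Triple: (255, 1288, 1313)

(255, 1288, 1313)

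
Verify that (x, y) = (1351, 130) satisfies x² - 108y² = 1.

Compute x² = 1351² = 1825201
Compute 108y² = 108·130² = 108·16900 = 1825200
x² - 108y² = 1825201 - 1825200 = 1
Since this equals 1, (1351, 130) is a solution.

Yes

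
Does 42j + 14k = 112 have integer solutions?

Step 1: Compute gcd(42, 14).
gcd(42, 14) = 14

Step 2: Check divisibility.
Does 14 divide 112? 112 = 14 x 8, so yes.

By the theorem on linear Diophantine equations, 42j + 14k = 112 has integer solutions if and only if gcd(42, 14) divides 112. Since 14 | 112, solutions exist.

Yes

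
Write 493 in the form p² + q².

We need to find integers p, q > 0 such that p² + q² = 493.
Trying p = 3: q² = 493 - 3² = 493 - 9 = 484
q = 22
Check: 3² + 22² = 9 + 484 = 493 ✓

493 = 3² + 22²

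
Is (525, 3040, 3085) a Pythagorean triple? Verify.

Compute a² + b² = 525² + 3040² = 275625 + 9241600 = 9517225
Compute c² = 3085² = 9517225
Since 9517225 = 9517225, confirmed.

Yes, it is a Pythagorean triple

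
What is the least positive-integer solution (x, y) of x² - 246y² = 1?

We seek the smallest positive integers (x, y) with x² - 246y² = 1, i.e., x² = 246y² + 1.
Try successive y values:
y = 1: x² = 246·1² + 1 = 247, not a perfect square
y = 2: x² = 246·2² + 1 = 985, not a perfect square
y = 3: x² = 246·3² + 1 = 2215, not a perfect square
... continuing the search (or via continued fractions) ...
y = 5662: x² = 246·5662² + 1 = 7886328025, x = 88805 ✓

Verify: 88805² - 246·5662² = 7886328025 - 7886328024 = 1 ✓

x = 88805, y = 5662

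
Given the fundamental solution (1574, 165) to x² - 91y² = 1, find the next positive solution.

Solutions to x² - Dy² = 1 are generated by powers of (x₀ + y₀√D).
The next solution satisfies x₁ + y₁√91 = (x₀ + y₀√91)², giving:
x₁ = x₀² + 91y₀² = 1574² + 91·165² = 2477476 + 2477475 = 4954951
y₁ = 2x₀y₀ = 2·1574·165 = 519420

Verify: 4954951² - 91·519420² = 24551539412401 - 24551539412400 = 1 ✓

x = 4954951, y = 519420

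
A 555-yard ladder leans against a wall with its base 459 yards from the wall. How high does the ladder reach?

The ladder, wall, and ground form a right triangle with hypotenuse 555 and one leg 459.
By the Pythagorean theorem: h² = 555² - 459² = 308025 - 210681 = 97344
h = √97344 = 312 yards

312 yards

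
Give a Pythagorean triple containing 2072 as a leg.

We need the other leg and hypotenuse such that 2072² + x² = c².
Take x = 5280, c = 5672: 2072² + 5280² = 4293184 + 27878400 = 32171584 = 5672² ✓
Triple: (2072, 5280, 5672)

(2072, 5280, 5672)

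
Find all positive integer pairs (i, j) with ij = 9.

The positive divisors of 9 are: 1, 3, 9.
Each divisor d gives the pair (d, 9/d):
(1, 9), (3, 3), (9, 1)

(1, 9), (3, 3), (9, 1)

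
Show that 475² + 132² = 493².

Compute a² + b²:
475² + 132² = 225625 + 17424 = 243049
Compute c²:
493² = 243049
Since 243049 = 243049, it is a Pythagorean triple.

Yes, it is a Pythagorean triple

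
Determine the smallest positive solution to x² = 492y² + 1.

We seek the smallest positive integers (x, y) with x² - 492y² = 1, i.e., x² = 492y² + 1.
Try successive y values:
y = 1: x² = 492·1² + 1 = 493, not a perfect square
y = 2: x² = 492·2² + 1 = 1969, not a perfect square
y = 3: x² = 492·3² + 1 = 4429, not a perfect square
... continuing the search (or via continued fractions) ...
y = 1342: x² = 492·1342² + 1 = 886074289, x = 29767 ✓

Verify: 29767² - 492·1342² = 886074289 - 886074288 = 1 ✓

x = 29767, y = 1342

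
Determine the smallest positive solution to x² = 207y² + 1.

We seek the smallest positive integers (x, y) with x² - 207y² = 1, i.e., x² = 207y² + 1.
Try successive y values:
y = 1: x² = 207·1² + 1 = 208, not a perfect square
y = 2: x² = 207·2² + 1 = 829, not a perfect square
y = 3: x² = 207·3² + 1 = 1864, not a perfect square
... continuing the search (or via continued fractions) ...
y = 80: x² = 207·80² + 1 = 1324801, x = 1151 ✓

Verify: 1151² - 207·80² = 1324801 - 1324800 = 1 ✓

x = 1151, y = 80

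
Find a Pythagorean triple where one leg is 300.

We need the other leg and hypotenuse such that 300² + x² = c².
Take x = 589, c = 661: 300² + 589² = 90000 + 346921 = 436921 = 661² ✓
Triple: (589, 300, 661)

(589, 300, 661)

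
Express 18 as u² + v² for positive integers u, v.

We need to find integers u, v > 0 such that u² + v² = 18.
Trying u = 3: v² = 18 - 3² = 18 - 9 = 9
v = 3
Check: 3² + 3² = 9 + 9 = 18 ✓

18 = 3² + 3²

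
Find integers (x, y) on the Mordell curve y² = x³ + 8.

Try small integer x values and check whether x³ + 8 is a perfect square.
x = 1: x³ + 8 = 1³ + 8 = 1 + 8 = 9
Is 9 a perfect square? 3² = 9 ✓
So (x, y) = (1, -3) is a solution.

x = 1, y = -3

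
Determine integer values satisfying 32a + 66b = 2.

Step 1: Check solvability.
gcd(32, 66) = 2
Since 2 divides 2, solutions exist.

Step 2: Apply extended Euclidean algorithm to find gcd.
We find integers such that 32*x0 + 66*y0 = 2

Step 3: Scale the particular solution.
Multiply by 2/2 = 1:
a = -2, b = 1

Step 4: Verify.
32*(-2) + 66*(1) = 2 = 2 ✓

a = -2, b = 1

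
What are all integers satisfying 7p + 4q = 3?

Step 1: Compute gcd(7, 4) = 1.
Since 1 divides 3, solutions exist.

Step 2: Find a particular solution using extended Euclidean algorithm.
We get p₀ = -3, q₀ = 6.
Check: 7*-3 + 4*6 = 3 = 3 ✓

Step 3: Write the general solution.
p = -3 + (4/1)t = -3 + 4t
q = 6 - (7/1)t = 6 - 7t
for any integer t.

p = -3 + 4t, q = 6 - 7t for integer t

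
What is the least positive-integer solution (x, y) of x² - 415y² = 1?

We seek the smallest positive integers (x, y) with x² - 415y² = 1, i.e., x² = 415y² + 1.
Try successive y values:
y = 1: x² = 415·1² + 1 = 416, not a perfect square
y = 2: x² = 415·2² + 1 = 1661, not a perfect square
y = 3: x² = 415·3² + 1 = 3736, not a perfect square
... continuing the search (or via continued fractions) ...
y = 903849: x² = 415·903849² + 1 = 339031351142416, x = 18412804 ✓

Verify: 18412804² - 415·903849² = 339031351142416 - 339031351142415 = 1 ✓

x = 18412804, y = 903849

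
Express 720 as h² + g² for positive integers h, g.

We need to find integers h, g > 0 such that h² + g² = 720.
Trying h = 12: g² = 720 - 12² = 720 - 144 = 576
g = 24
Check: 12² + 24² = 144 + 576 = 720 ✓

720 = 12² + 24²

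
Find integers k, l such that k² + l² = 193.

We need to find integers k, l > 0 such that k² + l² = 193.
Trying k = 7: l² = 193 - 7² = 193 - 49 = 144
l = 12
Check: 7² + 12² = 49 + 144 = 193 ✓

193 = 7² + 12²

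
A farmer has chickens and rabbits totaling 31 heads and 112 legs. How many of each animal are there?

Let c = chickens, r = rabbits.
Heads: c + r = 31
Legs: 2c + 4r = 112
From the first equation, c = 31 - r. Substitute:
2(31 - r) + 4r = 112
62 + 2r = 112
r = (112 - 62)/2 = 25
c = 31 - 25 = 6

Chickens: 6, Rabbits: 25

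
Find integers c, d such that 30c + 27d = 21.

Step 1: Check solvability.
gcd(30, 27) = 3
Since 3 divides 21, solutions exist.

Step 2: Apply extended Euclidean algorithm to find gcd.
We find integers such that 30*x0 + 27*y0 = 3

Step 3: Scale the particular solution.
Multiply by 21/3 = 7:
c = 7, d = -7

Step 4: Verify.
30*(7) + 27*(-7) = 21 = 21 ✓

c = 7, d = -7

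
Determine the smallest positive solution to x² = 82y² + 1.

We seek the smallest positive integers (x, y) with x² - 82y² = 1, i.e., x² = 82y² + 1.
Try successive y values:
y = 1: x² = 82·1² + 1 = 83, not a perfect square
y = 2: x² = 82·2² + 1 = 329, not a perfect square
y = 3: x² = 82·3² + 1 = 739, not a perfect square
... continuing the search (or via continued fractions) ...
y = 18: x² = 82·18² + 1 = 26569, x = 163 ✓

Verify: 163² - 82·18² = 26569 - 26568 = 1 ✓

x = 163, y = 18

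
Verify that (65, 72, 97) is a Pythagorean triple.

Compute a² + b²:
65² + 72² = 4225 + 5184 = 9409
Compute c²:
97² = 9409
Since 9409 = 9409, it is a Pythagorean triple.

Yes, it is a Pythagorean triple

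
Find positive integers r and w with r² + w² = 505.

We need to find integers r, w > 0 such that r² + w² = 505.
Trying r = 8: w² = 505 - 8² = 505 - 64 = 441
w = 21
Check: 8² + 21² = 64 + 441 = 505 ✓

505 = 8² + 21²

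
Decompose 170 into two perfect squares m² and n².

We need to find integers m, n > 0 such that m² + n² = 170.
Trying m = 1: n² = 170 - 1² = 170 - 1 = 169
n = 13
Check: 1² + 13² = 1 + 169 = 170 ✓

170 = 1² + 13²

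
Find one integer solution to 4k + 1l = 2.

Step 1: Check solvability.
gcd(4, 1) = 1
Since 1 divides 2, solutions exist.

Step 2: Apply extended Euclidean algorithm to find gcd.
We find integers such that 4*x0 + 1*y0 = 1

Step 3: Scale the particular solution.
Multiply by 2/1 = 2:
k = 0, l = 2

Step 4: Verify.
4*(0) + 1*(2) = 2 = 2 ✓

k = 0, l = 2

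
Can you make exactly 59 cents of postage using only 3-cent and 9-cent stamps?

We need non-negative x, y with 3x + 9y = 59.
gcd(3, 9) = 3, and 3 does not divide 59.
No integer solutions exist, so certainly no non-negative ones.

No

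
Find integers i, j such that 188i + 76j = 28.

Step 1: Check solvability.
gcd(188, 76) = 4
Since 4 divides 28, solutions exist.

Step 2: Apply extended Euclidean algorithm to find gcd.
We find integers such that 188*x0 + 76*y0 = 4

Step 3: Scale the particular solution.
Multiply by 28/4 = 7:
i = -14, j = 35

Step 4: Verify.
188*(-14) + 76*(35) = 28 = 28 ✓

i = -14, j = 35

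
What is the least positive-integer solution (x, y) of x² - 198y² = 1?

We seek the smallest positive integers (x, y) with x² - 198y² = 1, i.e., x² = 198y² + 1.
Try successive y values:
y = 1: x² = 198·1² + 1 = 199, not a perfect square
y = 2: x² = 198·2² + 1 = 793, not a perfect square
y = 3: x² = 198·3² + 1 = 1783, not a perfect square
... continuing the search (or via continued fractions) ...
y = 14: x² = 198·14² + 1 = 38809, x = 197 ✓

Verify: 197² - 198·14² = 38809 - 38808 = 1 ✓

x = 197, y = 14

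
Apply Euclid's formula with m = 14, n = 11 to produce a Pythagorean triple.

a = m² - n² = 14² - 11² = 196 - 121 = 75
b = 2mn = 2·14·11 = 308
c = m² + n² = 196 + 121 = 317
Verify: 75² + 308² = 5625 + 94864 = 100489 = 317² ✓

(75, 308, 317)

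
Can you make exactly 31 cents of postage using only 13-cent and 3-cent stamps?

We need non-negative x, y with 13x + 3y = 31.
gcd(13, 3) = 1 divides 31, so integer solutions exist.
Search for a non-negative one: x = 1 gives 3y = 31 - 13 = 18, so y = 6.
Check: 13·1 + 3·6 = 31 ✓

Yes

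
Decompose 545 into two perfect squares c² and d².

We need to find integers c, d > 0 such that c² + d² = 545.
Trying c = 4: d² = 545 - 4² = 545 - 16 = 529
d = 23
Check: 4² + 23² = 16 + 529 = 545 ✓

545 = 4² + 23²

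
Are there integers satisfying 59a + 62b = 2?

Step 1: Compute gcd(59, 62).
gcd(59, 62) = 1

Step 2: Check divisibility.
Does 1 divide 2? 2 = 1 x 2, so yes.

By the theorem on linear Diophantine equations, 59a + 62b = 2 has integer solutions if and only if gcd(59, 62) divides 2. Since 1 | 2, solutions exist.

Yes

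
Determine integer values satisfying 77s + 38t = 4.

Step 1: Check solvability.
gcd(77, 38) = 1
Since 1 divides 4, solutions exist.

Step 2: Apply extended Euclidean algorithm to find gcd.
We find integers such that 77*x0 + 38*y0 = 1

Step 3: Scale the particular solution.
Multiply by 4/1 = 4:
s = 4, t = -8

Step 4: Verify.
77*(4) + 38*(-8) = 4 = 4 ✓

s = 4, t = -8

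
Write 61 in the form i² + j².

We need to find integers i, j > 0 such that i² + j² = 61.
Trying i = 5: j² = 61 - 5² = 61 - 25 = 36
j = 6
Check: 5² + 6² = 25 + 36 = 61 ✓

61 = 5² + 6²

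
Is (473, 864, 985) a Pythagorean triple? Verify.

Compute a² + b² = 473² + 864² = 223729 + 746496 = 970225
Compute c² = 985² = 970225
Since 970225 = 970225, confirmed.

Yes, it is a Pythagorean triple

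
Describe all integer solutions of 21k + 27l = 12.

Step 1: Compute gcd(21, 27) = 3.
Since 3 divides 12, solutions exist.

Step 2: Find a particular solution using extended Euclidean algorithm.
We get k₀ = 16, l₀ = -12.
Check: 21*16 + 27*-12 = 12 = 12 ✓

Step 3: Write the general solution.
k = 16 + (27/3)t = 16 + 9t
l = -12 - (21/3)t = -12 - 7t
for any integer t.

k = 16 + 9t, l = -12 - 7t for integer t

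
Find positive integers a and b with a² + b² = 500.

We need to find integers a, b > 0 such that a² + b² = 500.
Trying a = 4: b² = 500 - 4² = 500 - 16 = 484
b = 22
Check: 4² + 22² = 16 + 484 = 500 ✓

500 = 4² + 22²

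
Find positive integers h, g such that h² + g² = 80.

Search for h with 80 - h² a perfect square.
h = 4: 80 - 4² = 80 - 16 = 64 = 8² ✓
So h = 4, g = 8.

h = 4, g = 8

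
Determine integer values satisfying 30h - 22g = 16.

Step 1: Check solvability.
gcd(30, 22) = 2
Since 2 divides 16, solutions exist.

Step 2: Apply extended Euclidean algorithm to find gcd.
We find integers such that 30*x0 + 22*y0 = 2

Step 3: Scale the particular solution.
Multiply by 16/2 = 8:
h = 24, g = 32

Step 4: Verify.
30*(24) - 22*(32) = 16 = 16 ✓

h = 24, g = 32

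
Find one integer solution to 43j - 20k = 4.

Step 1: Check solvability.
gcd(43, 20) = 1
Since 1 divides 4, solutions exist.

Step 2: Apply extended Euclidean algorithm to find gcd.
We find integers such that 43*x0 + 20*y0 = 1

Step 3: Scale the particular solution.
Multiply by 4/1 = 4:
j = 28, k = 60

Step 4: Verify.
43*(28) - 20*(60) = 4 = 4 ✓

j = 28, k = 60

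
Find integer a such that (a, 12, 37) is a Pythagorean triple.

a² = c² - b² = 37² - 12² = 1369 - 144 = 1225
a = sqrt(1225) = 35

35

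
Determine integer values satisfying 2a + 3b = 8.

Step 1: Check solvability.
gcd(2, 3) = 1
Since 1 divides 8, solutions exist.

Step 2: Apply extended Euclidean algorithm to find gcd.
We find integers such that 2*x0 + 3*y0 = 1

Step 3: Scale the particular solution.
Multiply by 8/1 = 8:
a = -8, b = 8

Step 4: Verify.
2*(-8) + 3*(8) = 8 = 8 ✓

a = -8, b = 8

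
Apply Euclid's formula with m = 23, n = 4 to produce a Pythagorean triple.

a = m² - n² = 23² - 4² = 529 - 16 = 513
b = 2mn = 2·23·4 = 184
c = m² + n² = 529 + 16 = 545
Verify: 513² + 184² = 263169 + 33856 = 297025 = 545² ✓

(513, 184, 545)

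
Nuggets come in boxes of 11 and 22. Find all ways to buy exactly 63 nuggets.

We need non-negative integers (x, y) with 11x + 22y = 63.
For each x in 0..5, check if 63 - 11x is a non-negative multiple of 22.
No x yields an integer y ≥ 0.

No solution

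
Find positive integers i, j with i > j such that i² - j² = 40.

Factor: i² - j² = (i+j)(i-j) = 40.
We need two factors of 40 with the same parity.
Use i+j = 20 and i-j = 2 (product 20·2 = 40).
Adding: 2i = 22, so i = 11.
Subtracting: 2j = 18, so j = 9.
Check: 11² - 9² = 121 - 81 = 40 ✓

i = 11, j = 9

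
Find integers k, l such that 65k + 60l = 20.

Step 1: Check solvability.
gcd(65, 60) = 5
Since 5 divides 20, solutions exist.

Step 2: Apply extended Euclidean algorithm to find gcd.
We find integers such that 65*x0 + 60*y0 = 5

Step 3: Scale the particular solution.
Multiply by 20/5 = 4:
k = 4, l = -4

Step 4: Verify.
65*(4) + 60*(-4) = 20 = 20 ✓

k = 4, l = -4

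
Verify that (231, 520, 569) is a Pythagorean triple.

Compute a² + b² = 231² + 520² = 53361 + 270400 = 323761
Compute c² = 569² = 323761
Since 323761 = 323761, confirmed.

Yes, it is a Pythagorean triple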